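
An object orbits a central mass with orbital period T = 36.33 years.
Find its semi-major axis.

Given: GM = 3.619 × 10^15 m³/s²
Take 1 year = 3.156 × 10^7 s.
T = 36.33 years = 1.14657 × 10^9 s
GM = 3.619 × 10^15 m³/s²
Kepler's third law: a³ = GM T² / (4π²)
T² = 1.31463 × 10^18 s²
a³ = (3.619 × 10^15) × (1.31463 × 10^18) / (4π²) = 1.20513 × 10^32 m³
a = (a³)^(1/3) = 4.93944 × 10^10 m ≈ 49.39 Gm

Final answer: 49.39 Gm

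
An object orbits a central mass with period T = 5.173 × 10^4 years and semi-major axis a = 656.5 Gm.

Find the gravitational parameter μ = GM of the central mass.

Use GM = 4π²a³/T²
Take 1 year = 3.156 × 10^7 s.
T = 5.173 × 10^4 years = 1.6326 × 10^12 s
a = 656.5 Gm = 6.565 × 10^11 m
a³ = 2.82946 × 10^35 m³
T² = 2.66538 × 10^24 s²
GM = 4π² × (2.82946 × 10^35) / (2.66538 × 10^24) = 4.19088 × 10^12 m³/s²
GM ≈ 4.191 × 10^12 m³/s²

Final answer: GM = 4.191 × 10^12 m³/s²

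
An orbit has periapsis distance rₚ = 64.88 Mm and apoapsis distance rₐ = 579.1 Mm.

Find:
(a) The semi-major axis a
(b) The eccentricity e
rₚ = 64.88 Mm = 6.488 × 10^7 m
rₐ = 579.1 Mm = 5.791 × 10^8 m
(a) a = (rₚ + rₐ)/2 = 3.2199 × 10^8 m ≈ 322 Mm
(b) e = (rₐ − rₚ)/(rₐ + rₚ) = (5.1422 × 10^8) / (6.4398 × 10^8) = 0.798503

Final answer:
(a) a = 322 Mm
(b) e = 0.7985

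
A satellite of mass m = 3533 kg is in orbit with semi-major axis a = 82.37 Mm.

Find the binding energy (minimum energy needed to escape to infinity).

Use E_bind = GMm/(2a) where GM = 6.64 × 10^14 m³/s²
a = 82.37 Mm = 8.237 × 10^7 m
GM = 6.64 × 10^14 m³/s²
m = 3533 kg
GMm = 6.64 × 10^14 × 3533 = 2.34591 × 10^18 m³·kg/s²
2a = 1.6474 × 10^8 m
E_bind = GMm/(2a) = 1.42401 × 10^10 J ≈ 14.24 GJ

Final answer: 14.24 GJ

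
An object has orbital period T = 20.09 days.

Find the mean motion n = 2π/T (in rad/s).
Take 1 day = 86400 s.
T = 20.09 days = 1.73578 × 10^6 s
n = 2π / (1.73578 × 10^6 s) = 3.61981 × 10^-6 rad/s ≈ 3.62 × 10^-6 rad/s

Final answer: n = 3.62 × 10^-6 rad/s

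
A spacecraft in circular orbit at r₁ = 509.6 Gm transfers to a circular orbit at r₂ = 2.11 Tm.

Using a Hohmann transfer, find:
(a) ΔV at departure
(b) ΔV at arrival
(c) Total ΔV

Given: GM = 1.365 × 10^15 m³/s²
r₁ = 509.6 Gm = 5.096 × 10^11 m
r₂ = 2.11 Tm = 2.11 × 10^12 m
GM = 1.365 × 10^15 m³/s²
Transfer ellipse: a_t = (r₁ + r₂)/2 = 1.3098 × 10^12 m
Circular speed at r₁: v₁ = √(GM/r₁) = 51.7549 m/s
Transfer speed at r₁ (periapsis): v₁ₜ = √(GM(2/r₁ − 1/a_t)) = 65.6887 m/s
(a) ΔV₁ = v₁ₜ − v₁ = 13.9337 m/s ≈ 13.93 m/s
Circular speed at r₂: v₂ = √(GM/r₂) = 25.4346 m/s
Transfer speed at r₂ (apoapsis): v₂ₜ = √(GM(2/r₂ − 1/a_t)) = 15.8649 m/s
(b) ΔV₂ = v₂ − v₂ₜ = 9.56971 m/s ≈ 9.57 m/s
(c) ΔV_total = ΔV₁ + ΔV₂ = 23.5034 m/s ≈ 23.5 m/s

Final answer:
(a) ΔV₁ = 13.93 m/s
(b) ΔV₂ = 9.57 m/s
(c) ΔV_total = 23.5 m/s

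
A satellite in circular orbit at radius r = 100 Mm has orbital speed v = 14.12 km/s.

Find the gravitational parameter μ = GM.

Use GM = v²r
r = 100 Mm = 1 × 10^8 m
v = 14.12 km/s = 14120 m/s
v² = 1.99374 × 10^8 m²/s²
GM = v²r = 1.99374 × 10^8 × 1 × 10^8 = 1.99374 × 10^16 m³/s²
GM ≈ 1.994 × 10^16 m³/s²

Final answer: GM = 1.994 × 10^16 m³/s²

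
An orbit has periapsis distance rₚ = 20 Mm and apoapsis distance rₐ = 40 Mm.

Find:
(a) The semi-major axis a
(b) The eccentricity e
rₚ = 20 Mm = 2 × 10^7 m
rₐ = 40 Mm = 4 × 10^7 m
(a) a = (rₚ + rₐ)/2 = 3 × 10^7 m ≈ 30 Mm
(b) e = (rₐ − rₚ)/(rₐ + rₚ) = (2 × 10^7) / (6 × 10^7) = 0.333333

Final answer:
(a) a = 30 Mm
(b) e = 0.3333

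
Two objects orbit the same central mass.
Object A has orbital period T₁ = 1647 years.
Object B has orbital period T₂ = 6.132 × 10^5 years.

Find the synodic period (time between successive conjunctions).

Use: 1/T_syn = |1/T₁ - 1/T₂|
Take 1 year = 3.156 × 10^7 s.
T₁ = 1647 years = 5.19793 × 10^10 s
T₂ = 6.132 × 10^5 years = 1.93526 × 10^13 s
1/T₁ = 1.92384 × 10^-11 s⁻¹
1/T₂ = 5.16727 × 10^-14 s⁻¹
|1/T₁ − 1/T₂| = 1.91867 × 10^-11 s⁻¹
T_syn = 1 / |1/T₁ − 1/T₂| = 5.21193 × 10^10 s ≈ 1651 years

Final answer: T_syn = 1651 years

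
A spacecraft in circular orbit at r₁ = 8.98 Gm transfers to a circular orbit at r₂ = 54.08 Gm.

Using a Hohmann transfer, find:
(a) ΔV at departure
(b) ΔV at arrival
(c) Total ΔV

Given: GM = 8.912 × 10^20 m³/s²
r₁ = 8.98 Gm = 8.98 × 10^9 m
r₂ = 54.08 Gm = 5.408 × 10^10 m
GM = 8.912 × 10^20 m³/s²
Transfer ellipse: a_t = (r₁ + r₂)/2 = 3.153 × 10^10 m
Circular speed at r₁: v₁ = √(GM/r₁) = 315028 m/s
Transfer speed at r₁ (periapsis): v₁ₜ = √(GM(2/r₁ − 1/a_t)) = 412578 m/s
(a) ΔV₁ = v₁ₜ − v₁ = 97549.5 m/s ≈ 97.55 km/s
Circular speed at r₂: v₂ = √(GM/r₂) = 128372 m/s
Transfer speed at r₂ (apoapsis): v₂ₜ = √(GM(2/r₂ − 1/a_t)) = 68508.7 m/s
(b) ΔV₂ = v₂ − v₂ₜ = 59863 m/s ≈ 59.86 km/s
(c) ΔV_total = ΔV₁ + ΔV₂ = 157413 m/s ≈ 157.4 km/s

Final answer:
(a) ΔV₁ = 97.55 km/s
(b) ΔV₂ = 59.86 km/s
(c) ΔV_total = 157.4 km/s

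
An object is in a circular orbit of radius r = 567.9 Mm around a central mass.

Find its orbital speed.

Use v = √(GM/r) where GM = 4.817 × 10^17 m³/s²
r = 567.9 Mm = 5.679 × 10^8 m
GM = 4.817 × 10^17 m³/s²
GM/r = (4.817 × 10^17) / (5.679 × 10^8) = 8.48213 × 10^8 m²/s²
v = √(GM/r) = 29124.1 m/s ≈ 29.12 km/s

Final answer: 29.12 km/s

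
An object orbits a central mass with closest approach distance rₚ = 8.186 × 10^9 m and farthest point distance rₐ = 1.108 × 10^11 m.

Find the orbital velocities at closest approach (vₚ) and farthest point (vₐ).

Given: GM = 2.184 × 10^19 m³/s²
rₚ = 8.186 × 10^9 m
rₐ = 1.108 × 10^11 m
GM = 2.184 × 10^19 m³/s²
a = (rₚ + rₐ)/2 = 5.9493 × 10^10 m
Vis-viva: v² = GM (2/r − 1/a)
vₚ² = 2.184 × 10^19 × (2.4432 × 10^-10 − 1.68087 × 10^-11) = 4.96884 × 10^9 m²/s²
vₚ = 70490 m/s ≈ 70.49 km/s
vₐ² = 2.184 × 10^19 × (1.80505 × 10^-11 − 1.68087 × 10^-11) = 2.71218 × 10^7 m²/s²
vₐ = 5207.86 m/s ≈ 5.208 km/s

Final answer: vₚ = 70.49 km/s, vₐ = 5.208 km/s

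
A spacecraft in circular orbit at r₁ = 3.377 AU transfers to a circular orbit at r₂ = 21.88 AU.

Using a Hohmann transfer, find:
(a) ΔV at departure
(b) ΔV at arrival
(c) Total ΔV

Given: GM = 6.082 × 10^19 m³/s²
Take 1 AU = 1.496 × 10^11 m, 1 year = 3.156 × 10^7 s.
r₁ = 3.377 AU = 5.05199 × 10^11 m
r₂ = 21.88 AU = 3.27325 × 10^12 m
GM = 6.082 × 10^19 m³/s²
Transfer ellipse: a_t = (r₁ + r₂)/2 = 1.88922 × 10^12 m
Circular speed at r₁: v₁ = √(GM/r₁) = 10972.2 m/s
Transfer speed at r₁ (periapsis): v₁ₜ = √(GM(2/r₁ − 1/a_t)) = 14442.4 m/s
(a) ΔV₁ = v₁ₜ − v₁ = 3470.26 m/s ≈ 0.7321 AU/year
Circular speed at r₂: v₂ = √(GM/r₂) = 4310.56 m/s
Transfer speed at r₂ (apoapsis): v₂ₜ = √(GM(2/r₂ − 1/a_t)) = 2229.07 m/s
(b) ΔV₂ = v₂ − v₂ₜ = 2081.49 m/s ≈ 0.4391 AU/year
(c) ΔV_total = ΔV₁ + ΔV₂ = 5551.75 m/s ≈ 1.171 AU/year

Final answer:
(a) ΔV₁ = 0.7321 AU/year
(b) ΔV₂ = 0.4391 AU/year
(c) ΔV_total = 1.171 AU/year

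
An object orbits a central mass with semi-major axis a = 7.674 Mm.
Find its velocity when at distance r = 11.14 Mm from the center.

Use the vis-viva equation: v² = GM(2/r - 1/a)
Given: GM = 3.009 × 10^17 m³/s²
a = 7.674 Mm = 7.674 × 10^6 m
r = 11.14 Mm = 1.114 × 10^7 m
GM = 3.009 × 10^17 m³/s²
2/r − 1/a = 1.79533 × 10^-7 − 1.3031 × 10^-7 = 4.92231 × 10^-8 m⁻¹
v² = GM (2/r − 1/a) = 1.48112 × 10^10 m²/s²
v = 121701 m/s ≈ 121.7 km/s

Final answer: 121.7 km/s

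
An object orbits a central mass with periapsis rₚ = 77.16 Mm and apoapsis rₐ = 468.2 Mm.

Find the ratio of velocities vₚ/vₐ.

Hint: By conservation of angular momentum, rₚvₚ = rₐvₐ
rₚ = 77.16 Mm = 7.716 × 10^7 m
rₐ = 468.2 Mm = 4.682 × 10^8 m
rₚvₚ = rₐvₐ  ⇒  vₚ/vₐ = rₐ/rₚ
vₚ/vₐ = (4.682 × 10^8) / (7.716 × 10^7) = 6.06791

Final answer: vₚ/vₐ = 6.068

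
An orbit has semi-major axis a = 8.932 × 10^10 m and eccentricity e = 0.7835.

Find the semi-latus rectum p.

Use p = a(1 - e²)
a = 8.932 × 10^10 m
e = 0.7835,  e² = 0.613872,  1 − e² = 0.386128
p = a(1 − e²) = 8.932 × 10^10 m × 0.386128 = 3.44889 × 10^10 m ≈ 3.449 × 10^10 m

Final answer: p = 3.449 × 10^10 m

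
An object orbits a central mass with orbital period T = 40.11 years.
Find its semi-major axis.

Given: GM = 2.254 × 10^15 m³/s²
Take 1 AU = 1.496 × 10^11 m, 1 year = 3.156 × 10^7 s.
T = 40.11 years = 1.26587 × 10^9 s
GM = 2.254 × 10^15 m³/s²
Kepler's third law: a³ = GM T² / (4π²)
T² = 1.60243 × 10^18 s²
a³ = (2.254 × 10^15) × (1.60243 × 10^18) / (4π²) = 9.149 × 10^31 m³
a = (a³)^(1/3) = 4.506 × 10^10 m ≈ 0.3012 AU

Final answer: 0.3012 AU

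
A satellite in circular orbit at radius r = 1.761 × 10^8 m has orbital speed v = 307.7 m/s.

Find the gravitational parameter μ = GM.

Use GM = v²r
r = 1.761 × 10^8 m
v = 307.7 m/s
v² = 94679.3 m²/s²
GM = v²r = 94679.3 × 1.761 × 10^8 = 1.6673 × 10^13 m³/s²
GM ≈ 1.667 × 10^13 m³/s²

Final answer: GM = 1.667 × 10^13 m³/s²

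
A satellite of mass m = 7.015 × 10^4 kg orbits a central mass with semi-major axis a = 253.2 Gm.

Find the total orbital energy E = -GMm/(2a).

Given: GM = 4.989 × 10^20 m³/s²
a = 253.2 Gm = 2.532 × 10^11 m
GM = 4.989 × 10^20 m³/s²
2a = 5.064 × 10^11 m
GMm = 4.989 × 10^20 × 70150 = 3.49978 × 10^25 m³·kg/s²
E = −GMm/(2a) = -6.9111 × 10^13 J ≈ -69.11 TJ

Final answer: -69.11 TJ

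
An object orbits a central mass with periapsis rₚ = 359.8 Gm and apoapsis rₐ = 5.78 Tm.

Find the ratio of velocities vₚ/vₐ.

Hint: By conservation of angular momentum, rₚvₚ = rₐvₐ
rₚ = 359.8 Gm = 3.598 × 10^11 m
rₐ = 5.78 Tm = 5.78 × 10^12 m
rₚvₚ = rₐvₐ  ⇒  vₚ/vₐ = rₐ/rₚ
vₚ/vₐ = (5.78 × 10^12) / (3.598 × 10^11) = 16.0645

Final answer: vₚ/vₐ = 16.06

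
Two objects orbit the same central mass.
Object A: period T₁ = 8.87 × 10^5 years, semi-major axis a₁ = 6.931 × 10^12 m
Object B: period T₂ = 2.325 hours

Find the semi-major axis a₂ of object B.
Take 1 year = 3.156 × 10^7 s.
T₁ = 8.87 × 10^5 years = 2.79937 × 10^13 s
T₂ = 2.325 hours = 8370 s
a₁ = 6.931 × 10^12 m
Kepler's third law: (T₂/T₁)² = (a₂/a₁)³  ⇒  a₂ = a₁ (T₂/T₁)^(2/3)
T₂/T₁ = 2.98996 × 10^-10
(T₂/T₁)^(2/3) = 4.4714 × 10^-7
a₂ = 6.931 × 10^12 m × 4.4714 × 10^-7 = 3.09913 × 10^6 m ≈ 3.099 × 10^6 m

Final answer: a₂ = 3.099 × 10^6 m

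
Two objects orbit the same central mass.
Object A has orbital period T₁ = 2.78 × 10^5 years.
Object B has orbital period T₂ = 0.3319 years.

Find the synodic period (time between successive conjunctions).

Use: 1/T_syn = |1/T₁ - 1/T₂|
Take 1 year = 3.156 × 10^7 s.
T₁ = 2.78 × 10^5 years = 8.77368 × 10^12 s
T₂ = 0.3319 years = 1.04748 × 10^7 s
1/T₁ = 1.13977 × 10^-13 s⁻¹
1/T₂ = 9.54675 × 10^-8 s⁻¹
|1/T₁ − 1/T₂| = 9.54674 × 10^-8 s⁻¹
T_syn = 1 / |1/T₁ − 1/T₂| = 1.04748 × 10^7 s ≈ 0.3319 years

Final answer: T_syn = 0.3319 years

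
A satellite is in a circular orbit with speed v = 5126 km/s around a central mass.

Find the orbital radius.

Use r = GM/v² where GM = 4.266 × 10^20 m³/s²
v = 5126 km/s = 5.126 × 10^6 m/s
GM = 4.266 × 10^20 m³/s²
v² = 2.62759 × 10^13 m²/s²
r = GM/v² = (4.266 × 10^20) / (2.62759 × 10^13) = 1.62354 × 10^7 m ≈ 16.24 Mm

Final answer: 16.24 Mm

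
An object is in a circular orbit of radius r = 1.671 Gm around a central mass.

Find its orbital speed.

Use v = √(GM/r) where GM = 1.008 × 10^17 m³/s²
r = 1.671 Gm = 1.671 × 10^9 m
GM = 1.008 × 10^17 m³/s²
GM/r = (1.008 × 10^17) / (1.671 × 10^9) = 6.03232 × 10^7 m²/s²
v = √(GM/r) = 7766.8 m/s ≈ 7.767 km/s

Final answer: 7.767 km/s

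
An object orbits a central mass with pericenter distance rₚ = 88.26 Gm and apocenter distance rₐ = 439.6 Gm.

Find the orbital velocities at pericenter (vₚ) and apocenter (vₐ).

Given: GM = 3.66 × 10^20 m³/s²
rₚ = 88.26 Gm = 8.826 × 10^10 m
rₐ = 439.6 Gm = 4.396 × 10^11 m
GM = 3.66 × 10^20 m³/s²
a = (rₚ + rₐ)/2 = 2.6393 × 10^11 m
Vis-viva: v² = GM (2/r − 1/a)
vₚ² = 3.66 × 10^20 × (2.26603 × 10^-11 − 3.78888 × 10^-12) = 6.90695 × 10^9 m²/s²
vₚ = 83108 m/s ≈ 83.11 km/s
vₐ² = 3.66 × 10^20 × (4.54959 × 10^-12 − 3.78888 × 10^-12) = 2.78419 × 10^8 m²/s²
vₐ = 16685.9 m/s ≈ 16.69 km/s

Final answer: vₚ = 83.11 km/s, vₐ = 16.69 km/s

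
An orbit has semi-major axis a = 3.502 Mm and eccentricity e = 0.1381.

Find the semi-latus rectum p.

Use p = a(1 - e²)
a = 3.502 Mm = 3.502 × 10^6 m
e = 0.1381,  e² = 0.0190716,  1 − e² = 0.980928
p = a(1 − e²) = 3.502 × 10^6 m × 0.980928 = 3.43521 × 10^6 m ≈ 3.435 Mm

Final answer: p = 3.435 Mm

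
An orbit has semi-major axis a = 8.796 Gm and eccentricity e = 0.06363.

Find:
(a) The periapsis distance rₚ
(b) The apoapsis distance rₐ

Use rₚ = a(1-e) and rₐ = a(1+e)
a = 8.796 Gm = 8.796 × 10^9 m
e = 0.06363:  1 − e = 0.93637,  1 + e = 1.06363
(a) rₚ = a(1 − e) = 8.796 × 10^9 m × 0.93637 = 8.23631 × 10^9 m ≈ 8.236 Gm
(b) rₐ = a(1 + e) = 8.796 × 10^9 m × 1.06363 = 9.35569 × 10^9 m ≈ 9.356 Gm

Final answer:
(a) rₚ = 8.236 Gm
(b) rₐ = 9.356 Gm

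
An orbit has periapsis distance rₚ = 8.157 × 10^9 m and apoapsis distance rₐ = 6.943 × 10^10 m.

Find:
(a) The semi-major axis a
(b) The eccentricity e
rₚ = 8.157 × 10^9 m
rₐ = 6.943 × 10^10 m
(a) a = (rₚ + rₐ)/2 = 3.87935 × 10^10 m ≈ 3.879 × 10^10 m
(b) e = (rₐ − rₚ)/(rₐ + rₚ) = (6.1273 × 10^10) / (7.7587 × 10^10) = 0.789733

Final answer:
(a) a = 3.879 × 10^10 m
(b) e = 0.7897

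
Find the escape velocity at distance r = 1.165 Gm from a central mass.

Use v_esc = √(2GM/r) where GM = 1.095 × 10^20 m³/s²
r = 1.165 Gm = 1.165 × 10^9 m
GM = 1.095 × 10^20 m³/s²
2GM/r = 2 × (1.095 × 10^20) / (1.165 × 10^9) = 1.87983 × 10^11 m²/s²
v_esc = √(2GM/r) = 433570 m/s ≈ 433.6 km/s

Final answer: 433.6 km/s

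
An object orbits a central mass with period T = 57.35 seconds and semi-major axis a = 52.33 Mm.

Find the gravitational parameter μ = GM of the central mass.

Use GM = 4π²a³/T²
T = 57.35 seconds
a = 52.33 Mm = 5.233 × 10^7 m
a³ = 1.43302 × 10^23 m³
T² = 3289.02 s²
GM = 4π² × (1.43302 × 10^23) / 3289.02 = 1.72007 × 10^21 m³/s²
GM ≈ 1.72 × 10^21 m³/s²

Final answer: GM = 1.72 × 10^21 m³/s²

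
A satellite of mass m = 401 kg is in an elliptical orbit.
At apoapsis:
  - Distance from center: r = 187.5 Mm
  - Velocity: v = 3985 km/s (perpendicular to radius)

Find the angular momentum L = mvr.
r = 187.5 Mm = 1.875 × 10^8 m
v = 3985 km/s = 3.985 × 10^6 m/s
vr = 3.985 × 10^6 × 1.875 × 10^8 = 7.47188 × 10^14 m²/s
L = m × vr = 401 × 7.47188 × 10^14 = 2.99622 × 10^17 kg·m²/s ≈ 2.996 × 10^17 kg·m²/s

Final answer: L = 2.996 × 10^17 kg·m²/s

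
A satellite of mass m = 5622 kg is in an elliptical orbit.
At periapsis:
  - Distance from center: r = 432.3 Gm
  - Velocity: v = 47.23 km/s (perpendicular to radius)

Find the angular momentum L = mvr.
r = 432.3 Gm = 4.323 × 10^11 m
v = 47.23 km/s = 47230 m/s
vr = 47230 × 4.323 × 10^11 = 2.04175 × 10^16 m²/s
L = m × vr = 5622 × 2.04175 × 10^16 = 1.14787 × 10^20 kg·m²/s ≈ 1.148 × 10^20 kg·m²/s

Final answer: L = 1.148 × 10^20 kg·m²/s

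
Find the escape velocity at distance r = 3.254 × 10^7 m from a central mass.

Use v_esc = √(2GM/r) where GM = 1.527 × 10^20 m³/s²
r = 3.254 × 10^7 m
GM = 1.527 × 10^20 m³/s²
2GM/r = 2 × (1.527 × 10^20) / (3.254 × 10^7) = 9.38537 × 10^12 m²/s²
v_esc = √(2GM/r) = 3.06356 × 10^6 m/s ≈ 3064 km/s

Final answer: 3064 km/s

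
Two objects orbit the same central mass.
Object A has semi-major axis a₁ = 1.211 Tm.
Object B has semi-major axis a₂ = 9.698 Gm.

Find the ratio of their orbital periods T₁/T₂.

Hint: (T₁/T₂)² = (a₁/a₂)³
a₁ = 1.211 Tm = 1.211 × 10^12 m
a₂ = 9.698 Gm = 9.698 × 10^9 m
a₁/a₂ = 124.871
T₁/T₂ = (a₁/a₂)^(3/2) = (124.871)^1.5 = 1395.38

Final answer: T₁/T₂ = 1395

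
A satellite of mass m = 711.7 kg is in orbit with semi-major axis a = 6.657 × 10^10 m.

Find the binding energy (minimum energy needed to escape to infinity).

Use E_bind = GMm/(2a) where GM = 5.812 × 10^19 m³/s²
a = 6.657 × 10^10 m
GM = 5.812 × 10^19 m³/s²
m = 711.7 kg
GMm = 5.812 × 10^19 × 711.7 = 4.1364 × 10^22 m³·kg/s²
2a = 1.3314 × 10^11 m
E_bind = GMm/(2a) = 3.10681 × 10^11 J ≈ 310.7 GJ

Final answer: 310.7 GJ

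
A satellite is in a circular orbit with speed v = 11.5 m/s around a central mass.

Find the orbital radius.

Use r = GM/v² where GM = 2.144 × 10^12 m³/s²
v = 11.5 m/s
GM = 2.144 × 10^12 m³/s²
v² = 132.25 m²/s²
r = GM/v² = (2.144 × 10^12) / 132.25 = 1.62117 × 10^10 m ≈ 16.21 Gm

Final answer: 16.21 Gm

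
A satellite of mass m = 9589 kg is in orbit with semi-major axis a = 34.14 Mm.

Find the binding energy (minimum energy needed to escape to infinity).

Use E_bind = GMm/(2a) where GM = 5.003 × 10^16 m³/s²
a = 34.14 Mm = 3.414 × 10^7 m
GM = 5.003 × 10^16 m³/s²
m = 9589 kg
GMm = 5.003 × 10^16 × 9589 = 4.79738 × 10^20 m³·kg/s²
2a = 6.828 × 10^7 m
E_bind = GMm/(2a) = 7.02604 × 10^12 J ≈ 7.026 TJ

Final answer: 7.026 TJ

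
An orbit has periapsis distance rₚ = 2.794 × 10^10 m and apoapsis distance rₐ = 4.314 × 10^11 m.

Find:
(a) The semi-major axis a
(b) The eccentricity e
rₚ = 2.794 × 10^10 m
rₐ = 4.314 × 10^11 m
(a) a = (rₚ + rₐ)/2 = 2.2967 × 10^11 m ≈ 2.297 × 10^11 m
(b) e = (rₐ − rₚ)/(rₐ + rₚ) = (4.0346 × 10^11) / (4.5934 × 10^11) = 0.878347

Final answer:
(a) a = 2.297 × 10^11 m
(b) e = 0.8783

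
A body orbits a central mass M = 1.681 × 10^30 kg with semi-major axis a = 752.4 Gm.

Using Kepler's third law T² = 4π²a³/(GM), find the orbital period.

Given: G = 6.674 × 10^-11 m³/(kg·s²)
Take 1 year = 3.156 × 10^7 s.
M = 1.681 × 10^30 kg
GM = G × M = 6.674 × 10^-11 × 1.681 × 10^30 = 1.1219 × 10^20 m³/s²
a = 752.4 Gm = 7.524 × 10^11 m
a³ = 4.25938 × 10^35 m³
T = 2π √(a³/GM) = 2π √((4.25938 × 10^35) / (1.1219 × 10^20)) = 2π × 6.16164 × 10^7 s
T = 3.87147 × 10^8 s ≈ 12.27 years

Final answer: 12.27 years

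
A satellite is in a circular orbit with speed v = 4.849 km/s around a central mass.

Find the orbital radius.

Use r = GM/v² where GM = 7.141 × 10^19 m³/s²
v = 4.849 km/s = 4849 m/s
GM = 7.141 × 10^19 m³/s²
v² = 2.35128 × 10^7 m²/s²
r = GM/v² = (7.141 × 10^19) / (2.35128 × 10^7) = 3.03707 × 10^12 m ≈ 3.037 Tm

Final answer: 3.037 Tm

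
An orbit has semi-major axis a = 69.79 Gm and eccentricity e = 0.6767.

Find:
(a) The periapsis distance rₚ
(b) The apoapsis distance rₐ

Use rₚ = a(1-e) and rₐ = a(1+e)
a = 69.79 Gm = 6.979 × 10^10 m
e = 0.6767:  1 − e = 0.3233,  1 + e = 1.6767
(a) rₚ = a(1 − e) = 6.979 × 10^10 m × 0.3233 = 2.25631 × 10^10 m ≈ 22.56 Gm
(b) rₐ = a(1 + e) = 6.979 × 10^10 m × 1.6767 = 1.17017 × 10^11 m ≈ 117 Gm

Final answer:
(a) rₚ = 22.56 Gm
(b) rₐ = 117 Gm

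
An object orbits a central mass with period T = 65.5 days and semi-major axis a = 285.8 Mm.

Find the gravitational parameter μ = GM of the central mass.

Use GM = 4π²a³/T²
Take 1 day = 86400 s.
T = 65.5 days = 5.6592 × 10^6 s
a = 285.8 Mm = 2.858 × 10^8 m
a³ = 2.33446 × 10^25 m³
T² = 3.20265 × 10^13 s²
GM = 4π² × (2.33446 × 10^25) / (3.20265 × 10^13) = 2.87764 × 10^13 m³/s²
GM ≈ 2.878 × 10^13 m³/s²

Final answer: GM = 2.878 × 10^13 m³/s²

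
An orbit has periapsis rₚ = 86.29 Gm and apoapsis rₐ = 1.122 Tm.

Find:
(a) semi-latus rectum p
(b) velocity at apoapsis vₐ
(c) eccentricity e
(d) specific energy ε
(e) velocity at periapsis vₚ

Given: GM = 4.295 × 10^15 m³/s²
rₚ = 86.29 Gm = 8.629 × 10^10 m
rₐ = 1.122 Tm = 1.122 × 10^12 m
GM = 4.295 × 10^15 m³/s²
a = (rₚ + rₐ)/2 = 6.04145 × 10^11 m
e = (rₐ − rₚ)/(rₐ + rₚ) = (1.03571 × 10^12) / (1.20829 × 10^12) = 0.85717
(a) 1 − e² = 0.26526;  p = a(1 − e²) = 6.04145 × 10^11 × 0.26526 = 1.60255 × 10^11 m ≈ 160.3 Gm
(b) vₐ² = GM (2/rₐ − 1/a) = 4.295 × 10^15 × (1.78253 × 10^-12 − 1.65523 × 10^-12) = 546.751 m²/s²;  vₐ = 23.3827 m/s ≈ 23.38 m/s
(c) e = 0.85717 ≈ 0.8572
(d) 2a = 1.20829 × 10^12 m;  ε = −GM/(2a) = -3554.61 J/kg ≈ -3.555 kJ/kg
(e) vₚ² = GM (2/rₚ − 1/a) = 4.295 × 10^15 × (2.31777 × 10^-11 − 1.65523 × 10^-12) = 92438.8 m²/s²;  vₚ = 304.038 m/s ≈ 304 m/s

Final answer:
(a) semi-latus rectum p = 160.3 Gm
(b) velocity at apoapsis vₐ = 23.38 m/s
(c) eccentricity e = 0.8572
(d) specific energy ε = -3.555 kJ/kg
(e) velocity at periapsis vₚ = 304 m/s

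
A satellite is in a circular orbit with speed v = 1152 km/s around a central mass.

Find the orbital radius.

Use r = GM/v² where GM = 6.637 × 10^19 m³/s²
v = 1152 km/s = 1.152 × 10^6 m/s
GM = 6.637 × 10^19 m³/s²
v² = 1.3271 × 10^12 m²/s²
r = GM/v² = (6.637 × 10^19) / (1.3271 × 10^12) = 5.00112 × 10^7 m ≈ 50.01 Mm

Final answer: 50.01 Mm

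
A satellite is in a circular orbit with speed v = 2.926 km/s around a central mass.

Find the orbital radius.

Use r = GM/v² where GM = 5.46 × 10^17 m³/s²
v = 2.926 km/s = 2926 m/s
GM = 5.46 × 10^17 m³/s²
v² = 8.56148 × 10^6 m²/s²
r = GM/v² = (5.46 × 10^17) / (8.56148 × 10^6) = 6.37741 × 10^10 m ≈ 6.377 × 10^10 m

Final answer: 6.377 × 10^10 m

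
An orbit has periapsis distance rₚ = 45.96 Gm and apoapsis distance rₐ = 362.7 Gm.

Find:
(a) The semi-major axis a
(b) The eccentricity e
rₚ = 45.96 Gm = 4.596 × 10^10 m
rₐ = 362.7 Gm = 3.627 × 10^11 m
(a) a = (rₚ + rₐ)/2 = 2.0433 × 10^11 m ≈ 204.3 Gm
(b) e = (rₐ − rₚ)/(rₐ + rₚ) = (3.1674 × 10^11) / (4.0866 × 10^11) = 0.77507

Final answer:
(a) a = 204.3 Gm
(b) e = 0.7751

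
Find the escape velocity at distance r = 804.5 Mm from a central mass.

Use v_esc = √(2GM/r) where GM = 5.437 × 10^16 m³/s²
r = 804.5 Mm = 8.045 × 10^8 m
GM = 5.437 × 10^16 m³/s²
2GM/r = 2 × (5.437 × 10^16) / (8.045 × 10^8) = 1.35165 × 10^8 m²/s²
v_esc = √(2GM/r) = 11626 m/s ≈ 11.63 km/s

Final answer: 11.63 km/s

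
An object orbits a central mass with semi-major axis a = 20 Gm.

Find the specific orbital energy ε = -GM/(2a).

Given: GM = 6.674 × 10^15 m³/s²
a = 20 Gm = 2 × 10^10 m
GM = 6.674 × 10^15 m³/s²
2a = 4 × 10^10 m
ε = −GM/(2a) = -166850 J/kg ≈ -166.8 kJ/kg

Final answer: -166.8 kJ/kg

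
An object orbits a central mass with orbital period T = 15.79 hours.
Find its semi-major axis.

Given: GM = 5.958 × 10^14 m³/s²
T = 15.79 hours = 56844 s
GM = 5.958 × 10^14 m³/s²
Kepler's third law: a³ = GM T² / (4π²)
T² = 3.23124 × 10^9 s²
a³ = (5.958 × 10^14) × (3.23124 × 10^9) / (4π²) = 4.87652 × 10^22 m³
a = (a³)^(1/3) = 3.65345 × 10^7 m ≈ 3.653 × 10^7 m

Final answer: 3.653 × 10^7 m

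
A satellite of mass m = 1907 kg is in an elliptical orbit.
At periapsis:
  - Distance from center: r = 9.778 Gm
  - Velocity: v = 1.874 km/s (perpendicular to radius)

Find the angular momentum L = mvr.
r = 9.778 Gm = 9.778 × 10^9 m
v = 1.874 km/s = 1874 m/s
vr = 1874 × 9.778 × 10^9 = 1.8324 × 10^13 m²/s
L = m × vr = 1907 × 1.8324 × 10^13 = 3.49438 × 10^16 kg·m²/s ≈ 3.494 × 10^16 kg·m²/s

Final answer: L = 3.494 × 10^16 kg·m²/s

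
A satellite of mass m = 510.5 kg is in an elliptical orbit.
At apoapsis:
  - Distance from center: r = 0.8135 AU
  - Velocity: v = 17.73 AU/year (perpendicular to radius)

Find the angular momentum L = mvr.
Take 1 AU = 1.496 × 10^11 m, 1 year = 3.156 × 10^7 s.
r = 0.8135 AU = 1.217 × 10^11 m
v = 17.73 AU/year = 84043.3 m/s
vr = 84043.3 × 1.217 × 10^11 = 1.0228 × 10^16 m²/s
L = m × vr = 510.5 × 1.0228 × 10^16 = 5.22142 × 10^18 kg·m²/s ≈ 5.221 × 10^18 kg·m²/s

Final answer: L = 5.221 × 10^18 kg·m²/s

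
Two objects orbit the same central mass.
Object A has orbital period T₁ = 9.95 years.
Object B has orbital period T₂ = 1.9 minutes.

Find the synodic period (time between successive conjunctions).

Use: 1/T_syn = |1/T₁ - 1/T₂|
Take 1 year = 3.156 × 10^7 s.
T₁ = 9.95 years = 3.14022 × 10^8 s
T₂ = 1.9 minutes = 114 s
1/T₁ = 3.18449 × 10^-9 s⁻¹
1/T₂ = 0.00877193 s⁻¹
|1/T₁ − 1/T₂| = 0.00877193 s⁻¹
T_syn = 1 / |1/T₁ − 1/T₂| = 114 s ≈ 1.9 minutes

Final answer: T_syn = 1.9 minutes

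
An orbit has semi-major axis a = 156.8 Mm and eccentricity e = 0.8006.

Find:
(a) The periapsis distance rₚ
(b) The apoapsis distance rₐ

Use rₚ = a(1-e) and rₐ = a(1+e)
a = 156.8 Mm = 1.568 × 10^8 m
e = 0.8006:  1 − e = 0.1994,  1 + e = 1.8006
(a) rₚ = a(1 − e) = 1.568 × 10^8 m × 0.1994 = 3.12659 × 10^7 m ≈ 31.27 Mm
(b) rₐ = a(1 + e) = 1.568 × 10^8 m × 1.8006 = 2.82334 × 10^8 m ≈ 282.3 Mm

Final answer:
(a) rₚ = 31.27 Mm
(b) rₐ = 282.3 Mm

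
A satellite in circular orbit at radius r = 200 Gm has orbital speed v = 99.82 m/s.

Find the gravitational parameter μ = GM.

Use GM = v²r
r = 200 Gm = 2 × 10^11 m
v = 99.82 m/s
v² = 9964.03 m²/s²
GM = v²r = 9964.03 × 2 × 10^11 = 1.99281 × 10^15 m³/s²
GM ≈ 1.993 × 10^15 m³/s²

Final answer: GM = 1.993 × 10^15 m³/s²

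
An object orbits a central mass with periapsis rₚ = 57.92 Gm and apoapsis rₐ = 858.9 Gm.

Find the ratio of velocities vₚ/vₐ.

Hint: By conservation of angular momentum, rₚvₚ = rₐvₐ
rₚ = 57.92 Gm = 5.792 × 10^10 m
rₐ = 858.9 Gm = 8.589 × 10^11 m
rₚvₚ = rₐvₐ  ⇒  vₚ/vₐ = rₐ/rₚ
vₚ/vₐ = (8.589 × 10^11) / (5.792 × 10^10) = 14.8291

Final answer: vₚ/vₐ = 14.83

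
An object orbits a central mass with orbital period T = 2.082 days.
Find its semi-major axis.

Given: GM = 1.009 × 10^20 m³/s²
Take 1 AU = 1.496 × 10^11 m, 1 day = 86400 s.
T = 2.082 days = 179885 s
GM = 1.009 × 10^20 m³/s²
Kepler's third law: a³ = GM T² / (4π²)
T² = 3.23585 × 10^10 s²
a³ = (1.009 × 10^20) × (3.23585 × 10^10) / (4π²) = 8.27028 × 10^28 m³
a = (a³)^(1/3) = 4.35686 × 10^9 m ≈ 0.02912 AU

Final answer: 0.02912 AU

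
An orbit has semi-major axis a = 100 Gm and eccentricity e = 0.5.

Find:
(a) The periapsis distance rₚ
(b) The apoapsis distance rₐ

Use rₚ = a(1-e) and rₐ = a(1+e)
a = 100 Gm = 1 × 10^11 m
e = 0.5:  1 − e = 0.5,  1 + e = 1.5
(a) rₚ = a(1 − e) = 1 × 10^11 m × 0.5 = 5 × 10^10 m ≈ 50 Gm
(b) rₐ = a(1 + e) = 1 × 10^11 m × 1.5 = 1.5 × 10^11 m ≈ 150 Gm

Final answer:
(a) rₚ = 50 Gm
(b) rₐ = 150 Gm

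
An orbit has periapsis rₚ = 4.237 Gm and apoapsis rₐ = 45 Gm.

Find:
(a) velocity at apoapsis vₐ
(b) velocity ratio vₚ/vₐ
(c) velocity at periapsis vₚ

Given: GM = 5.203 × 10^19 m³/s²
rₚ = 4.237 Gm = 4.237 × 10^9 m
rₐ = 45 Gm = 4.5 × 10^10 m
GM = 5.203 × 10^19 m³/s²
a = (rₚ + rₐ)/2 = 2.46185 × 10^10 m
e = (rₐ − rₚ)/(rₐ + rₚ) = (4.0763 × 10^10) / (4.9237 × 10^10) = 0.827894
(a) vₐ² = GM (2/rₐ − 1/a) = 5.203 × 10^19 × (4.44444 × 10^-11 − 4.06199 × 10^-11) = 1.98993 × 10^8 m²/s²;  vₐ = 14106.5 m/s ≈ 14.11 km/s
(b) vₚ/vₐ = rₐ/rₚ (angular momentum) = (4.5 × 10^10) / (4.237 × 10^9) = 10.6207 ≈ 10.62
(c) vₚ² = GM (2/rₚ − 1/a) = 5.203 × 10^19 × (4.72032 × 10^-10 − 4.06199 × 10^-11) = 2.24464 × 10^10 m²/s²;  vₚ = 149821 m/s ≈ 149.8 km/s

Final answer:
(a) velocity at apoapsis vₐ = 14.11 km/s
(b) velocity ratio vₚ/vₐ = 10.62
(c) velocity at periapsis vₚ = 149.8 km/s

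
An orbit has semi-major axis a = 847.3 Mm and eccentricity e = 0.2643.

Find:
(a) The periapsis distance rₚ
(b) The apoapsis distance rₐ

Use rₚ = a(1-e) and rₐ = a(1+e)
a = 847.3 Mm = 8.473 × 10^8 m
e = 0.2643:  1 − e = 0.7357,  1 + e = 1.2643
(a) rₚ = a(1 − e) = 8.473 × 10^8 m × 0.7357 = 6.23359 × 10^8 m ≈ 623.4 Mm
(b) rₐ = a(1 + e) = 8.473 × 10^8 m × 1.2643 = 1.07124 × 10^9 m ≈ 1.071 Gm

Final answer:
(a) rₚ = 623.4 Mm
(b) rₐ = 1.071 Gm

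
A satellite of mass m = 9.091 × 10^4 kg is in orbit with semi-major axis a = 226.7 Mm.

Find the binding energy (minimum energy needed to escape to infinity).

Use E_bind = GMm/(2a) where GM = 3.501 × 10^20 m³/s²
a = 226.7 Mm = 2.267 × 10^8 m
GM = 3.501 × 10^20 m³/s²
m = 9.091 × 10^4 kg
GMm = 3.501 × 10^20 × 90910 = 3.18276 × 10^25 m³·kg/s²
2a = 4.534 × 10^8 m
E_bind = GMm/(2a) = 7.01976 × 10^16 J ≈ 70.2 PJ

Final answer: 70.2 PJ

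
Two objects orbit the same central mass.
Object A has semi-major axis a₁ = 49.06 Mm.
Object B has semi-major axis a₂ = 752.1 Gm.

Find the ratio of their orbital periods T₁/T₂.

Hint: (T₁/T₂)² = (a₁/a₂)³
a₁ = 49.06 Mm = 4.906 × 10^7 m
a₂ = 752.1 Gm = 7.521 × 10^11 m
a₁/a₂ = 6.52307 × 10^-5
T₁/T₂ = (a₁/a₂)^(3/2) = (6.52307 × 10^-5)^1.5 = 5.26839 × 10^-7

Final answer: T₁/T₂ = 5.268 × 10^-7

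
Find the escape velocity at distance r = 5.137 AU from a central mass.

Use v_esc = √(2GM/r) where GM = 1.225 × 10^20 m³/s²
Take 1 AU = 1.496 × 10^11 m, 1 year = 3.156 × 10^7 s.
r = 5.137 AU = 7.68495 × 10^11 m
GM = 1.225 × 10^20 m³/s²
2GM/r = 2 × (1.225 × 10^20) / (7.68495 × 10^11) = 3.18805 × 10^8 m²/s²
v_esc = √(2GM/r) = 17855.1 m/s ≈ 3.767 AU/year

Final answer: 3.767 AU/year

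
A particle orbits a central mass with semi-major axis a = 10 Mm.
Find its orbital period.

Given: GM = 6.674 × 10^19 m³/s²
a = 10 Mm = 1 × 10^7 m
GM = 6.674 × 10^19 m³/s²
a³ = 1 × 10^21 m³
T = 2π √(a³/GM) = 2π √((1 × 10^21) / (6.674 × 10^19)) = 2π × 3.87085 s
T = 24.3213 s ≈ 24.32 seconds

Final answer: 24.32 seconds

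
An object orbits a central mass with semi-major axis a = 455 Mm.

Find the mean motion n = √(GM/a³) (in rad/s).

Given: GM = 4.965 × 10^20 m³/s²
a = 455 Mm = 4.55 × 10^8 m
GM = 4.965 × 10^20 m³/s²
a³ = 9.41964 × 10^25 m³
GM/a³ = (4.965 × 10^20) / (9.41964 × 10^25) = 5.2709 × 10^-6 s⁻²
n = √(GM/a³) = 0.00229584 rad/s ≈ 0.002296 rad/s

Final answer: n = 0.002296 rad/s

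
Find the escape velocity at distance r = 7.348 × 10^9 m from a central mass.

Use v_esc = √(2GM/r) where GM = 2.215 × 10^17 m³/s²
r = 7.348 × 10^9 m
GM = 2.215 × 10^17 m³/s²
2GM/r = 2 × (2.215 × 10^17) / (7.348 × 10^9) = 6.02885 × 10^7 m²/s²
v_esc = √(2GM/r) = 7764.57 m/s ≈ 7.765 km/s

Final answer: 7.765 km/s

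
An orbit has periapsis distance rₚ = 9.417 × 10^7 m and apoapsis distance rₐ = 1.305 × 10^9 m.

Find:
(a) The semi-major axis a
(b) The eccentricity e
rₚ = 9.417 × 10^7 m
rₐ = 1.305 × 10^9 m
(a) a = (rₚ + rₐ)/2 = 6.99585 × 10^8 m ≈ 6.996 × 10^8 m
(b) e = (rₐ − rₚ)/(rₐ + rₚ) = (1.21083 × 10^9) / (1.39917 × 10^9) = 0.865392

Final answer:
(a) a = 6.996 × 10^8 m
(b) e = 0.8654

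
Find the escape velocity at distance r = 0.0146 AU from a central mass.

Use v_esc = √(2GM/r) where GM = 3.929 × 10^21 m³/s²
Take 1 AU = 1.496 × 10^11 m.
r = 0.0146 AU = 2.18416 × 10^9 m
GM = 3.929 × 10^21 m³/s²
2GM/r = 2 × (3.929 × 10^21) / (2.18416 × 10^9) = 3.59772 × 10^12 m²/s²
v_esc = √(2GM/r) = 1.89677 × 10^6 m/s ≈ 1897 km/s

Final answer: 1897 km/s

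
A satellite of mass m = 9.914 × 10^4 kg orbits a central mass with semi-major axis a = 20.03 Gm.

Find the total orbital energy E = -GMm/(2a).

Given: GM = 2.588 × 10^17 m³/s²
a = 20.03 Gm = 2.003 × 10^10 m
GM = 2.588 × 10^17 m³/s²
2a = 4.006 × 10^10 m
GMm = 2.588 × 10^17 × 99140 = 2.56574 × 10^22 m³·kg/s²
E = −GMm/(2a) = -6.40475 × 10^11 J ≈ -640.5 GJ

Final answer: -640.5 GJ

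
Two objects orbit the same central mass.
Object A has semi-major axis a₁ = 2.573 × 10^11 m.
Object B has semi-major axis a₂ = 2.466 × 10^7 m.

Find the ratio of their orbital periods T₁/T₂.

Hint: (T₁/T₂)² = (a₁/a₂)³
a₁ = 2.573 × 10^11 m
a₂ = 2.466 × 10^7 m
a₁/a₂ = 10433.9
T₁/T₂ = (a₁/a₂)^(3/2) = (10433.9)^1.5 = 1.06579 × 10^6

Final answer: T₁/T₂ = 1.066 × 10^6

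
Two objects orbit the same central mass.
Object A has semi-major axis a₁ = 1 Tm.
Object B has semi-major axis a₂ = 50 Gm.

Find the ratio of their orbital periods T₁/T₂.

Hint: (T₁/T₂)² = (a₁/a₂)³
a₁ = 1 Tm = 1 × 10^12 m
a₂ = 50 Gm = 5 × 10^10 m
a₁/a₂ = 20
T₁/T₂ = (a₁/a₂)^(3/2) = (20)^1.5 = 89.4427

Final answer: T₁/T₂ = 89.44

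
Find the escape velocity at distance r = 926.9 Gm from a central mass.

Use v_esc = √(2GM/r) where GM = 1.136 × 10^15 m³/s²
r = 926.9 Gm = 9.269 × 10^11 m
GM = 1.136 × 10^15 m³/s²
2GM/r = 2 × (1.136 × 10^15) / (9.269 × 10^11) = 2451.18 m²/s²
v_esc = √(2GM/r) = 49.5094 m/s ≈ 49.51 m/s

Final answer: 49.51 m/s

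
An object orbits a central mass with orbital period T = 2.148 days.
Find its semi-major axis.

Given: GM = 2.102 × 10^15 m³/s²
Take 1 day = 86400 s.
T = 2.148 days = 185587 s
GM = 2.102 × 10^15 m³/s²
Kepler's third law: a³ = GM T² / (4π²)
T² = 3.44426 × 10^10 s²
a³ = (2.102 × 10^15) × (3.44426 × 10^10) / (4π²) = 1.83387 × 10^24 m³
a = (a³)^(1/3) = 1.22402 × 10^8 m ≈ 122.4 Mm

Final answer: 122.4 Mm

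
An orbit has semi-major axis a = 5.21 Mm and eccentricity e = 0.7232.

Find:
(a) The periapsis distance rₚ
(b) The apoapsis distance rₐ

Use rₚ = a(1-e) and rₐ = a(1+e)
a = 5.21 Mm = 5.21 × 10^6 m
e = 0.7232:  1 − e = 0.2768,  1 + e = 1.7232
(a) rₚ = a(1 − e) = 5.21 × 10^6 m × 0.2768 = 1.44213 × 10^6 m ≈ 1.442 Mm
(b) rₐ = a(1 + e) = 5.21 × 10^6 m × 1.7232 = 8.97787 × 10^6 m ≈ 8.978 Mm

Final answer:
(a) rₚ = 1.442 Mm
(b) rₐ = 8.978 Mm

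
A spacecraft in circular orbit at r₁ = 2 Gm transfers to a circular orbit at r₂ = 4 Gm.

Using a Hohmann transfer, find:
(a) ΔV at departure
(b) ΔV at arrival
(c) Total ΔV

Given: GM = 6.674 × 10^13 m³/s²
r₁ = 2 Gm = 2 × 10^9 m
r₂ = 4 Gm = 4 × 10^9 m
GM = 6.674 × 10^13 m³/s²
Transfer ellipse: a_t = (r₁ + r₂)/2 = 3 × 10^9 m
Circular speed at r₁: v₁ = √(GM/r₁) = 182.675 m/s
Transfer speed at r₁ (periapsis): v₁ₜ = √(GM(2/r₁ − 1/a_t)) = 210.934 m/s
(a) ΔV₁ = v₁ₜ − v₁ = 28.2599 m/s ≈ 28.26 m/s
Circular speed at r₂: v₂ = √(GM/r₂) = 129.17 m/s
Transfer speed at r₂ (apoapsis): v₂ₜ = √(GM(2/r₂ − 1/a_t)) = 105.467 m/s
(b) ΔV₂ = v₂ − v₂ₜ = 23.7032 m/s ≈ 23.7 m/s
(c) ΔV_total = ΔV₁ + ΔV₂ = 51.9631 m/s ≈ 51.96 m/s

Final answer:
(a) ΔV₁ = 28.26 m/s
(b) ΔV₂ = 23.7 m/s
(c) ΔV_total = 51.96 m/s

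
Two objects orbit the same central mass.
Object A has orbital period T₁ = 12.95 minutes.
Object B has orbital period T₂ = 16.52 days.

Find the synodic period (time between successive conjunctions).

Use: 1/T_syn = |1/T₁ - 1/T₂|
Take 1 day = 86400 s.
T₁ = 12.95 minutes = 777 s
T₂ = 16.52 days = 1.42733 × 10^6 s
1/T₁ = 0.001287 s⁻¹
1/T₂ = 7.0061 × 10^-7 s⁻¹
|1/T₁ − 1/T₂| = 0.0012863 s⁻¹
T_syn = 1 / |1/T₁ − 1/T₂| = 777.423 s ≈ 12.96 minutes

Final answer: T_syn = 12.96 minutes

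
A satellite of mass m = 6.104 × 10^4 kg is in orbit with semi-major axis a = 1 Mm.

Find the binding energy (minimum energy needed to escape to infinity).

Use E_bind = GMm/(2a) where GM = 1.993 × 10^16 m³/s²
a = 1 Mm = 1 × 10^6 m
GM = 1.993 × 10^16 m³/s²
m = 6.104 × 10^4 kg
GMm = 1.993 × 10^16 × 61040 = 1.21653 × 10^21 m³·kg/s²
2a = 2 × 10^6 m
E_bind = GMm/(2a) = 6.08264 × 10^14 J ≈ 608.3 TJ

Final answer: 608.3 TJ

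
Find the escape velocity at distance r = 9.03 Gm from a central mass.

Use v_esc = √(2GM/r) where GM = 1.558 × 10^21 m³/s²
r = 9.03 Gm = 9.03 × 10^9 m
GM = 1.558 × 10^21 m³/s²
2GM/r = 2 × (1.558 × 10^21) / (9.03 × 10^9) = 3.45072 × 10^11 m²/s²
v_esc = √(2GM/r) = 587428 m/s ≈ 587.4 km/s

Final answer: 587.4 km/s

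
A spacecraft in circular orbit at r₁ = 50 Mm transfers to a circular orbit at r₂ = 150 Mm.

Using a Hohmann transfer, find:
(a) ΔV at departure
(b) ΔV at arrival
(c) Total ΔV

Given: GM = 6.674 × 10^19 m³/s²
r₁ = 50 Mm = 5 × 10^7 m
r₂ = 150 Mm = 1.5 × 10^8 m
GM = 6.674 × 10^19 m³/s²
Transfer ellipse: a_t = (r₁ + r₂)/2 = 1 × 10^8 m
Circular speed at r₁: v₁ = √(GM/r₁) = 1.15534 × 10^6 m/s
Transfer speed at r₁ (periapsis): v₁ₜ = √(GM(2/r₁ − 1/a_t)) = 1.41499 × 10^6 m/s
(a) ΔV₁ = v₁ₜ − v₁ = 259656 m/s ≈ 259.7 km/s
Circular speed at r₂: v₂ = √(GM/r₂) = 667033 m/s
Transfer speed at r₂ (apoapsis): v₂ₜ = √(GM(2/r₂ − 1/a_t)) = 471664 m/s
(b) ΔV₂ = v₂ − v₂ₜ = 195370 m/s ≈ 195.4 km/s
(c) ΔV_total = ΔV₁ + ΔV₂ = 455025 m/s ≈ 455 km/s

Final answer:
(a) ΔV₁ = 259.7 km/s
(b) ΔV₂ = 195.4 km/s
(c) ΔV_total = 455 km/s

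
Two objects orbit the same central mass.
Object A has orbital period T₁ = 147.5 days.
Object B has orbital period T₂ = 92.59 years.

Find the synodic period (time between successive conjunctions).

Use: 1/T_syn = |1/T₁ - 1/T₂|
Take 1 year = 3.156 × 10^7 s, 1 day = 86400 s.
T₁ = 147.5 days = 1.2744 × 10^7 s
T₂ = 92.59 years = 2.92214 × 10^9 s
1/T₁ = 7.84683 × 10^-8 s⁻¹
1/T₂ = 3.42215 × 10^-10 s⁻¹
|1/T₁ − 1/T₂| = 7.81261 × 10^-8 s⁻¹
T_syn = 1 / |1/T₁ − 1/T₂| = 1.27998 × 10^7 s ≈ 148.1 days

Final answer: T_syn = 148.1 days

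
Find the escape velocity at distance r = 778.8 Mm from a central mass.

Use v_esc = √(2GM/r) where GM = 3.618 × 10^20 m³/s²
r = 778.8 Mm = 7.788 × 10^8 m
GM = 3.618 × 10^20 m³/s²
2GM/r = 2 × (3.618 × 10^20) / (7.788 × 10^8) = 9.29122 × 10^11 m²/s²
v_esc = √(2GM/r) = 963910 m/s ≈ 963.9 km/s

Final answer: 963.9 km/s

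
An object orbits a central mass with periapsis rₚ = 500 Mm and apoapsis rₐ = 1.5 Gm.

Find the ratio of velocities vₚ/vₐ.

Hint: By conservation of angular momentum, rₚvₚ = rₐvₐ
rₚ = 500 Mm = 5 × 10^8 m
rₐ = 1.5 Gm = 1.5 × 10^9 m
rₚvₚ = rₐvₐ  ⇒  vₚ/vₐ = rₐ/rₚ
vₚ/vₐ = (1.5 × 10^9) / (5 × 10^8) = 3

Final answer: vₚ/vₐ = 3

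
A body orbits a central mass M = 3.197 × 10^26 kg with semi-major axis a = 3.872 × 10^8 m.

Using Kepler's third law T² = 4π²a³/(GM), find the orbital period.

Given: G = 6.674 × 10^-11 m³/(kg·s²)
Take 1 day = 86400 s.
M = 3.197 × 10^26 kg
GM = G × M = 6.674 × 10^-11 × 3.197 × 10^26 = 2.13368 × 10^16 m³/s²
a = 3.872 × 10^8 m
a³ = 5.80505 × 10^25 m³
T = 2π √(a³/GM) = 2π √((5.80505 × 10^25) / (2.13368 × 10^16)) = 2π × 52160.1 s
T = 327732 s ≈ 3.793 days

Final answer: 3.793 days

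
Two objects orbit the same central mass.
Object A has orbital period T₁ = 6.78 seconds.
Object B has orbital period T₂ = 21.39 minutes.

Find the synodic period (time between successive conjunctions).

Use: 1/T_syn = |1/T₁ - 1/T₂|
T₁ = 6.78 seconds
T₂ = 21.39 minutes = 1283.4 s
1/T₁ = 0.147493 s⁻¹
1/T₂ = 0.00077918 s⁻¹
|1/T₁ − 1/T₂| = 0.146713 s⁻¹
T_syn = 1 / |1/T₁ − 1/T₂| = 6.81601 s ≈ 6.816 seconds

Final answer: T_syn = 6.816 seconds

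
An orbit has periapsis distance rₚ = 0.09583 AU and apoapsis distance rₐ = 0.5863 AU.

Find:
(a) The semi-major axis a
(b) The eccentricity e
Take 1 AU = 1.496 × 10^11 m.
rₚ = 0.09583 AU = 1.43362 × 10^10 m
rₐ = 0.5863 AU = 8.77105 × 10^10 m
(a) a = (rₚ + rₐ)/2 = 5.10233 × 10^10 m ≈ 0.3411 AU
(b) e = (rₐ − rₚ)/(rₐ + rₚ) = (7.33743 × 10^10) / (1.02047 × 10^11) = 0.719027

Final answer:
(a) a = 0.3411 AU
(b) e = 0.719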